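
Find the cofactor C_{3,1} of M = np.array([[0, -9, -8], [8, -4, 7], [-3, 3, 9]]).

The cofactor is -95.

Delete row 3 and column 1; the remaining 2×2 submatrix is [-9 -8; -4 7].
Its determinant is (-9)·7 − (-8)·(-4) = -95.
The cofactor carries sign (−1)^(3+1) = +1, so C_{3,1} = +(-95) = -95.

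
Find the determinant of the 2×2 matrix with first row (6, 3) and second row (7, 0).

-21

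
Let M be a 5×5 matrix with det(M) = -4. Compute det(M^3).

det(M^3) = (det M)^3 = (-4)^3 = -64

-64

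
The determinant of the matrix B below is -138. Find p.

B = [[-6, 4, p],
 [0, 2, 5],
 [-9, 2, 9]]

p = 5

Expanding along the column containing p, det(B) is linear in p: det(B) = (18)·p + (-228).
Set (18)·p + (-228) = -138  ⇒  (18)·p = 90  ⇒  p = 5.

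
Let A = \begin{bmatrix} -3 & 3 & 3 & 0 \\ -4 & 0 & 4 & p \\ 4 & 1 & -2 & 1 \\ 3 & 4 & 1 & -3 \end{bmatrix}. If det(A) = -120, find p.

Expanding along the column containing p, det(A) is linear in p: det(A) = (-18)·p + (-120).
Set (-18)·p + (-120) = -120  ⇒  (-18)·p = 0  ⇒  p = 0.

p = 0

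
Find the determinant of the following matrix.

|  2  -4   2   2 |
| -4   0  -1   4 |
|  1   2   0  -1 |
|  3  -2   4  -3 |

96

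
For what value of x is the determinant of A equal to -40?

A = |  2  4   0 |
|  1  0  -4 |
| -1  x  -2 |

-8

Expanding along the row containing x, det(A) is linear in x: det(A) = (8)·x + (24).
Set (8)·x + (24) = -40  ⇒  (8)·x = -64  ⇒  x = -8.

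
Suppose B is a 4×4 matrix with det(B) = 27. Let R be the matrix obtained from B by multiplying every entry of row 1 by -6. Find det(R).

|R| = -162

Scaling one row by -6 multiplies the determinant by -6.
det(R) = (-6)·(27) = -162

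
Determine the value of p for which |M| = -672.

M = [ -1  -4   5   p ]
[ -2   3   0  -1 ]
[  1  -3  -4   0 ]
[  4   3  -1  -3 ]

p = -5

Expanding along the row containing p, det(M) is linear in p: det(M) = (75)·p + (-297).
Set (75)·p + (-297) = -672  ⇒  (75)·p = -375  ⇒  p = -5.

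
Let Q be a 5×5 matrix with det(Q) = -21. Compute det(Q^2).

441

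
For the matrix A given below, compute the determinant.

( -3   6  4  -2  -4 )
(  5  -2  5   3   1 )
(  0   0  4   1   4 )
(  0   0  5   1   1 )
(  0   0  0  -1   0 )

384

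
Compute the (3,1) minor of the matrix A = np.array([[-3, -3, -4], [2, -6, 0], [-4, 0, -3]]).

Delete row 3 and column 1; the remaining 2×2 submatrix is [-3 -4; -6 0].
Its determinant is (-3)·0 − (-4)·(-6) = -24.

The minor is -24.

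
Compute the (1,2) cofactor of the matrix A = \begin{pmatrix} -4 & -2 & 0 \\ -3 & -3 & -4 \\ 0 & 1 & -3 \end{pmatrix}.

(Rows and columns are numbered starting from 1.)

-9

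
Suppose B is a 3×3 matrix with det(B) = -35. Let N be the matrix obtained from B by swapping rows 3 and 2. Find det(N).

Swapping two rows multiplies the determinant by −1.
det(N) = (-1)·(-35) = 35

det(N) = 35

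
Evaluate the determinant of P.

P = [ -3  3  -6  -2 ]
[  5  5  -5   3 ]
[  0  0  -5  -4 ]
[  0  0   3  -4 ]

P is block upper-triangular with a 2×2 block and a 2×2 block on the diagonal, so its determinant equals the product of the determinants of the diagonal blocks.
det of the 2×2 block = -30
det of the 2×2 block = 32
det = (-30)·(32) = -960

-960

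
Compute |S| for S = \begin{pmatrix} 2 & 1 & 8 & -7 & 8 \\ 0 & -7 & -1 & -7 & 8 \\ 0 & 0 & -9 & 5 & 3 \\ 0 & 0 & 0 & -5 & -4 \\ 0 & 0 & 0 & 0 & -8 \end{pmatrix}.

S is upper triangular, so det(S) is the product of the diagonal entries:
det = (2) · (-7) · (-9) · (-5) · (-8) = 5040

The determinant is 5040.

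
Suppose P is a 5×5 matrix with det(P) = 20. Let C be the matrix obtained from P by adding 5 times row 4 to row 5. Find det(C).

Adding a multiple of one row to another leaves the determinant unchanged.
det(C) = (1)·(20) = 20

|C| = 20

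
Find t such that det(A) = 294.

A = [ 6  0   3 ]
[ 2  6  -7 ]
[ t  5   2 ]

1

Expanding along the row containing t, det(A) is linear in t: det(A) = (-18)·t + (312).
Set (-18)·t + (312) = 294  ⇒  (-18)·t = -18  ⇒  t = 1.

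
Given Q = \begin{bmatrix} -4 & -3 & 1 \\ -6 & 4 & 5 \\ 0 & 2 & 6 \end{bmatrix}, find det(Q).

Expand along column 1:
  + (-4) · |4 5; 2 6| = (-4)·(24 − 10) = -56
  − (-6) · |-3 1; 2 6| = −(-6)·(-18 − 2) = -120
Sum: (-56) + (-120) = -176

det(Q) = -176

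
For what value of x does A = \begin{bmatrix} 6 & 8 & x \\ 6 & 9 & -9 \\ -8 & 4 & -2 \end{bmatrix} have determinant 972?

Expanding along the row containing x, det(A) is linear in x: det(A) = (96)·x + (780).
Set (96)·x + (780) = 972  ⇒  (96)·x = 192  ⇒  x = 2.

2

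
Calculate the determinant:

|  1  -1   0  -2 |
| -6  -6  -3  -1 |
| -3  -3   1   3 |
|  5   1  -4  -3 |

Expand along row 1 (it has 1 zero):
  + (1) · M_11   where M_11 = det([-6 -3 -1; -3 1 3; 1 -4 -3]) = -47
  − (-1) · M_12   where M_12 = det([-6 -3 -1; -3 1 3; 5 -4 -3]) = -79
  − (-2) · M_14   where M_14 = det([-6 -6 -3; -3 -3 1; 5 1 -4]) = -60
det = (+1)·(1)·(-47) + (-1)·(-1)·(-79) + (-1)·(-2)·(-60) = -246

The determinant is -246.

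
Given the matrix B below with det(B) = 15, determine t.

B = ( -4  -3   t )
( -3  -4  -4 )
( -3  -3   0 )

t = -1

Expanding along the row containing t, det(B) is linear in t: det(B) = (-3)·t + (12).
Set (-3)·t + (12) = 15  ⇒  (-3)·t = 3  ⇒  t = -1.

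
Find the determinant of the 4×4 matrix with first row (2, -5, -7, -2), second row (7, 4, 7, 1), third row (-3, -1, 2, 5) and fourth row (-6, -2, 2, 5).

Expand along row 1:
  + (2) · M_11   where M_11 = det([4 7 1; -1 2 5; -2 2 5]) = -33
  − (-5) · M_12   where M_12 = det([7 7 1; -3 2 5; -6 2 5]) = -99
  + (-7) · M_13   where M_13 = det([7 4 1; -3 -1 5; -6 -2 5]) = -25
  − (-2) · M_14   where M_14 = det([7 4 7; -3 -1 2; -6 -2 2]) = -10
det = (+1)·(2)·(-33) + (-1)·(-5)·(-99) + (+1)·(-7)·(-25) + (-1)·(-2)·(-10) = -406

The determinant is -406.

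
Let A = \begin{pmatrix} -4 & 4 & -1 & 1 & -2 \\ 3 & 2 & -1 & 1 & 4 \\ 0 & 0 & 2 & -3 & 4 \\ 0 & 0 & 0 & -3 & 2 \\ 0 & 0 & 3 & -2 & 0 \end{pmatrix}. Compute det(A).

-520

A is block upper-triangular with a 2×2 block and a 3×3 block on the diagonal, so its determinant equals the product of the determinants of the diagonal blocks.
det of the 2×2 block = -20
det of the 3×3 block = 26
det = (-20)·(26) = -520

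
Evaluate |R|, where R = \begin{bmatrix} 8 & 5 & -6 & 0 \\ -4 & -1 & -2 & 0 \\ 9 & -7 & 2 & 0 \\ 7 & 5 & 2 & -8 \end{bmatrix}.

Expand along column 4 (it has 3 zeros):
  + (-8) · M_44   where M_44 = det([8 5 -6; -4 -1 -2; 9 -7 2]) = -400
det = (+1)·(-8)·(-400) = 3200

|R| = 3200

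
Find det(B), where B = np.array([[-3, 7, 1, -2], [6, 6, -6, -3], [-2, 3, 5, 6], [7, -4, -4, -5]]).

The determinant is 1608.

Expand along row 1:
  + (-3) · M_11   where M_11 = det([6 -6 -3; 3 5 6; -4 -4 -5]) = 24
  − (7) · M_12   where M_12 = det([6 -6 -3; -2 5 6; 7 -4 -5]) = -117
  + (1) · M_13   where M_13 = det([6 6 -3; -2 3 6; 7 -4 -5]) = 285
  − (-2) · M_14   where M_14 = det([6 6 -6; -2 3 5; 7 -4 -4]) = 288
det = (+1)·(-3)·(24) + (-1)·(7)·(-117) + (+1)·(1)·(285) + (-1)·(-2)·(288) = 1608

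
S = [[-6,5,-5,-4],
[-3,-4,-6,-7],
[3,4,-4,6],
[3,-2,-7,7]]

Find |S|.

det(S) = -2181

Expand along row 1:
  + (-6) · M_11   where M_11 = det([-4 -6 -7; 4 -4 6; -2 -7 7]) = 436
  − (5) · M_12   where M_12 = det([-3 -6 -7; 3 -4 6; 3 -7 7]) = 39
  + (-5) · M_13   where M_13 = det([-3 -4 -7; 3 4 6; 3 -2 7]) = 18
  − (-4) · M_14   where M_14 = det([-3 -4 -6; 3 4 -4; 3 -2 -7]) = 180
det = (+1)·(-6)·(436) + (-1)·(5)·(39) + (+1)·(-5)·(18) + (-1)·(-4)·(180) = -2181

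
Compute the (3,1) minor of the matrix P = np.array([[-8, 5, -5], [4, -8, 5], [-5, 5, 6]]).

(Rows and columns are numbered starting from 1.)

-15

Delete row 3 and column 1; the remaining 2×2 submatrix is [5 -5; -8 5].
Its determinant is 5·5 − (-5)·(-8) = -15.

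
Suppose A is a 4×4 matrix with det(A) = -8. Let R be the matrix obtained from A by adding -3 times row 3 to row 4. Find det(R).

det(R) = -8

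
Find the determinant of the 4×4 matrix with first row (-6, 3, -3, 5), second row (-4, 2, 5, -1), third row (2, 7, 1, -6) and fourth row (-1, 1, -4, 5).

The determinant is 763.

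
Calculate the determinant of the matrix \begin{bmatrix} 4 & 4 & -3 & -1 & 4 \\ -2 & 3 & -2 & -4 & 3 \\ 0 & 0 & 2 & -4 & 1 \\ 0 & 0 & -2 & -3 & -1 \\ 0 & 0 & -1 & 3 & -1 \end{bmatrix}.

The matrix is block upper-triangular with a 2×2 block and a 3×3 block on the diagonal, so its determinant equals the product of the determinants of the diagonal blocks.
det of the 2×2 block = 20
det of the 3×3 block = 7
det = (20)·(7) = 140

140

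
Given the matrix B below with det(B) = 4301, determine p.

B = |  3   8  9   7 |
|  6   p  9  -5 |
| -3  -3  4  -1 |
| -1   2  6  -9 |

4

Expanding along the row containing p, det(B) is linear in p: det(B) = (-422)·p + (5989).
Set (-422)·p + (5989) = 4301  ⇒  (-422)·p = -1688  ⇒  p = 4.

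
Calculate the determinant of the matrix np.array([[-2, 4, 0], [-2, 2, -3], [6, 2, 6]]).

Expand along row 1:
  + (-2) · |2 -3; 2 6| = (-2)·(12 − (-6)) = -36
  − 4 · |-2 -3; 6 6| = −4·(-12 − (-18)) = -24
Sum: (-36) + (-24) = -60

The determinant is -60.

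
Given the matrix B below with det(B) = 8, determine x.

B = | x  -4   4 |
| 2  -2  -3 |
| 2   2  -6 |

Expanding along the column containing x, det(B) is linear in x: det(B) = (18)·x + (8).
Set (18)·x + (8) = 8  ⇒  (18)·x = 0  ⇒  x = 0.

x = 0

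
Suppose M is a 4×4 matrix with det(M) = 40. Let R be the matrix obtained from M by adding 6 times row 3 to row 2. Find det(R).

Adding a multiple of one row to another leaves the determinant unchanged.
det(R) = (1)·(40) = 40

40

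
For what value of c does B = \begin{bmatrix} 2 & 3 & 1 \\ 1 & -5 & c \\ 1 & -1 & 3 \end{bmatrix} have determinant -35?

Expanding along the row containing c, det(B) is linear in c: det(B) = (5)·c + (-35).
Set (5)·c + (-35) = -35  ⇒  (5)·c = 0  ⇒  c = 0.

0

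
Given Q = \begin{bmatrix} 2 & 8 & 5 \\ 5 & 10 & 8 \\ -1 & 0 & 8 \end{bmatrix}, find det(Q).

Expand along column 2:
  − 8 · |5 8; -1 8| = −8·(40 − (-8)) = -384
  + 10 · |2 5; -1 8| = 10·(16 − (-5)) = 210
Sum: (-384) + (210) = -174

The determinant is -174.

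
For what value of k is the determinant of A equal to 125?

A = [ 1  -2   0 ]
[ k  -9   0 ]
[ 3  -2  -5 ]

k = -8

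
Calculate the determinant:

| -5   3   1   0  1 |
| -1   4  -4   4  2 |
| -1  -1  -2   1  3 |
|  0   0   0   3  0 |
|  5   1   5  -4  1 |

Expand along row 4 (it has 4 zeros):
  + (3) · M_44   where M_44 = det([-5 3 1 1; -1 4 -4 2; -1 -1 -2 3; 5 1 5 1]) = 670
det = (+1)·(3)·(670) = 2010

The determinant is 2010.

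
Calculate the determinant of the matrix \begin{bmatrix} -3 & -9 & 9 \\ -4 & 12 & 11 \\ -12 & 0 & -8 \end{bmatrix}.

Expand along row 3:
  + (-12) · |-9 9; 12 11| = (-12)·(-99 − 108) = 2484
  + (-8) · |-3 -9; -4 12| = (-8)·(-36 − 36) = 576
Sum: (2484) + (576) = 3060

3060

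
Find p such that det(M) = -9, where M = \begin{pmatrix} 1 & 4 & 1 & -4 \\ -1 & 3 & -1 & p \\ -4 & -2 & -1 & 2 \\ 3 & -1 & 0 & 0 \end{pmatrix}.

-7

Expanding along the column containing p, det(M) is linear in p: det(M) = (-3)·p + (-30).
Set (-3)·p + (-30) = -9  ⇒  (-3)·p = 21  ⇒  p = -7.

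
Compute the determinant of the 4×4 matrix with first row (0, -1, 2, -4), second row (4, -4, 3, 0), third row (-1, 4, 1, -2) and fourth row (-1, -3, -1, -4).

The determinant is -90.

Expand along row 1 (it has 1 zero):
  − (-1) · M_12   where M_12 = det([4 3 0; -1 1 -2; -1 -1 -4]) = -30
  + (2) · M_13   where M_13 = det([4 -4 0; -1 4 -2; -1 -3 -4]) = -80
  − (-4) · M_14   where M_14 = det([4 -4 3; -1 4 1; -1 -3 -1]) = 25
det = (-1)·(-1)·(-30) + (+1)·(2)·(-80) + (-1)·(-4)·(25) = -90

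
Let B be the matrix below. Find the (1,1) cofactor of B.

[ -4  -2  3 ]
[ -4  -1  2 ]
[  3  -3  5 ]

The cofactor is 1.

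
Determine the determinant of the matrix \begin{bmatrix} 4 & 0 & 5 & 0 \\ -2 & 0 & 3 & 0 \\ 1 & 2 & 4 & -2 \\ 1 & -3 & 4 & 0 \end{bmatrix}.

The determinant is 132.

Expand along column 4 (it has 3 zeros):
  − (-2) · M_34   where M_34 = det([4 0 5; -2 0 3; 1 -3 4]) = 66
det = (-1)·(-2)·(66) = 132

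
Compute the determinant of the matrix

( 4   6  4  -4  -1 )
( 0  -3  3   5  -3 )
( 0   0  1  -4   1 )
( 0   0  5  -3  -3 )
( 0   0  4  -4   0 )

The matrix is block upper-triangular with a 2×2 block and a 3×3 block on the diagonal, so its determinant equals the product of the determinants of the diagonal blocks.
det of the 2×2 block = -12
det of the 3×3 block = 28
det = (-12)·(28) = -336

The determinant is -336.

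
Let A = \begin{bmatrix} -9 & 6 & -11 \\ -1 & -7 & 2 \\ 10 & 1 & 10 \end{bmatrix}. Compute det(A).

69

Expand along column 1:
  + (-9) · |-7 2; 1 10| = (-9)·(-70 − 2) = 648
  − (-1) · |6 -11; 1 10| = −(-1)·(60 − (-11)) = 71
  + 10 · |6 -11; -7 2| = 10·(12 − 77) = -650
Sum: (648) + (71) + (-650) = 69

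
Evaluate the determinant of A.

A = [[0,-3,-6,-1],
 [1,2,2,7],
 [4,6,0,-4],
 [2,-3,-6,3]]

Expand along row 1 (it has 1 zero):
  − (-3) · M_12   where M_12 = det([1 2 7; 4 0 -4; 2 -6 3]) = -232
  + (-6) · M_13   where M_13 = det([1 2 7; 4 6 -4; 2 -3 3]) = -202
  − (-1) · M_14   where M_14 = det([1 2 2; 4 6 0; 2 -3 -6]) = -36
det = (-1)·(-3)·(-232) + (+1)·(-6)·(-202) + (-1)·(-1)·(-36) = 480

The determinant is 480.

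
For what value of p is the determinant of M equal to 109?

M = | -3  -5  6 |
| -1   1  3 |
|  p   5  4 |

-6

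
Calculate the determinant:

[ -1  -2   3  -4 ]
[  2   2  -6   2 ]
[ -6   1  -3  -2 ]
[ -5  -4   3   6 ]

Expand along row 1:
  + (-1) · M_11   where M_11 = det([2 -6 2; 1 -3 -2; -4 3 6]) = -54
  − (-2) · M_12   where M_12 = det([2 -6 2; -6 -3 -2; -5 3 6]) = -366
  + (3) · M_13   where M_13 = det([2 2 2; -6 1 -2; -5 -4 6]) = 146
  − (-4) · M_14   where M_14 = det([2 2 -6; -6 1 -3; -5 -4 3]) = -126
det = (+1)·(-1)·(-54) + (-1)·(-2)·(-366) + (+1)·(3)·(146) + (-1)·(-4)·(-126) = -744

-744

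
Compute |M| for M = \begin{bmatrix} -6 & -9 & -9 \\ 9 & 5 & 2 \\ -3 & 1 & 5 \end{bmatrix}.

Expand along row 1:
  + (-6) · |5 2; 1 5| = (-6)·(25 − 2) = -138
  − (-9) · |9 2; -3 5| = −(-9)·(45 − (-6)) = 459
  + (-9) · |9 5; -3 1| = (-9)·(9 − (-15)) = -216
Sum: (-138) + (459) + (-216) = 105

|M| = 105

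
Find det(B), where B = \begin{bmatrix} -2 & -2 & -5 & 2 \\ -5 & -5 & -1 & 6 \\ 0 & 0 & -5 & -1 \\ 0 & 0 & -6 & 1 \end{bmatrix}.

|B| = 0

B is block upper-triangular with a 2×2 block and a 2×2 block on the diagonal, so its determinant equals the product of the determinants of the diagonal blocks.
det of the 2×2 block = 0
det of the 2×2 block = -11
det = (0)·(-11) = 0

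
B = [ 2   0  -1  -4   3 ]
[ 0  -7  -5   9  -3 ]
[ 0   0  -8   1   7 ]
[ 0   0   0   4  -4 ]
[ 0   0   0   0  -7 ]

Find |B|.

|B| = -3136

B is upper triangular, so det(B) is the product of the diagonal entries:
det = (2) · (-7) · (-8) · (4) · (-7) = -3136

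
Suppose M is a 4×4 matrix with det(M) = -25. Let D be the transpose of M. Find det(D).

det(D) = -25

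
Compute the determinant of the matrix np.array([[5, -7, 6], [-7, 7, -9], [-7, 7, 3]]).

Expand along column 1:
  + 5 · |7 -9; 7 3| = 5·(21 − (-63)) = 420
  − (-7) · |-7 6; 7 3| = −(-7)·(-21 − 42) = -441
  + (-7) · |-7 6; 7 -9| = (-7)·(63 − 42) = -147
Sum: (420) + (-441) + (-147) = -168

The determinant is -168.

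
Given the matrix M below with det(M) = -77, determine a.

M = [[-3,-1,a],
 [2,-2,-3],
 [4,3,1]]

-5

Expanding along the column containing a, det(M) is linear in a: det(M) = (14)·a + (-7).
Set (14)·a + (-7) = -77  ⇒  (14)·a = -70  ⇒  a = -5.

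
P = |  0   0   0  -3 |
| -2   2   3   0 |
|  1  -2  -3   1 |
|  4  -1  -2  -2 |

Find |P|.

Expand along row 1 (it has 3 zeros):
  − (-3) · M_14   where M_14 = det([-2 2 3; 1 -2 -3; 4 -1 -2]) = -1
det = (-1)·(-3)·(-1) = -3

-3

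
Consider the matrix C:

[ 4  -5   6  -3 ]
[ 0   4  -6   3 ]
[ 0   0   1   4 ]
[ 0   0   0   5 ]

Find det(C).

C is upper triangular, so det(C) is the product of the diagonal entries:
det = (4) · (4) · (1) · (5) = 80

80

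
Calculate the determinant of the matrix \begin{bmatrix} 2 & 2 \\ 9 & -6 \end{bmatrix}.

-30

det = 2·(-6) − 2·9 = -12 − 18 = -30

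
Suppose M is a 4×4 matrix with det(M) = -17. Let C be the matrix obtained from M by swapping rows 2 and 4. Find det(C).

17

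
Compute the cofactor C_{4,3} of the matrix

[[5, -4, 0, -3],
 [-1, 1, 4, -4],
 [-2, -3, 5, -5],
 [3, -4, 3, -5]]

112

Delete row 4 and column 3; the remaining 3×3 submatrix is [5 -4 -3; -1 1 -4; -2 -3 -5].
Its determinant is -112.
The cofactor carries sign (−1)^(4+3) = −1, so C_{4,3} = −(-112) = 112.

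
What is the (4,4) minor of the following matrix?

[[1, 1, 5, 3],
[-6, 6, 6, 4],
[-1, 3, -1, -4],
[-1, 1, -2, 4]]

The minor is -96.

Delete row 4 and column 4; the remaining 3×3 submatrix is [1 1 5; -6 6 6; -1 3 -1].
Its determinant is -96.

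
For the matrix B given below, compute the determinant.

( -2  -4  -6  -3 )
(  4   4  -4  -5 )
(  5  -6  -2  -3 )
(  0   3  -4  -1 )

Expand along row 4 (it has 1 zero):
  + (3) · M_42   where M_42 = det([-2 -6 -3; 4 -4 -5; 5 -2 -3]) = 38
  − (-4) · M_43   where M_43 = det([-2 -4 -3; 4 4 -5; 5 -6 -3]) = 268
  + (-1) · M_44   where M_44 = det([-2 -4 -6; 4 4 -4; 5 -6 -2]) = 376
det = (+1)·(3)·(38) + (-1)·(-4)·(268) + (+1)·(-1)·(376) = 810

810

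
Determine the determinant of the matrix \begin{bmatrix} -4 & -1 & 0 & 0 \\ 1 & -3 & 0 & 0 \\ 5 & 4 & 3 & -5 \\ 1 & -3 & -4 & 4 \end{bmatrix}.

-104

The matrix is block lower-triangular with a 2×2 block and a 2×2 block on the diagonal, so its determinant equals the product of the determinants of the diagonal blocks.
det of the 2×2 block = 13
det of the 2×2 block = -8
det = (13)·(-8) = -104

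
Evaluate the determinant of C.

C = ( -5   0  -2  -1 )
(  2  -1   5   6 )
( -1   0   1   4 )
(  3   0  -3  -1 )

Expand along column 2 (it has 3 zeros):
  + (-1) · M_22   where M_22 = det([-5 -2 -1; -1 1 4; 3 -3 -1]) = -77
det = (+1)·(-1)·(-77) = 77

77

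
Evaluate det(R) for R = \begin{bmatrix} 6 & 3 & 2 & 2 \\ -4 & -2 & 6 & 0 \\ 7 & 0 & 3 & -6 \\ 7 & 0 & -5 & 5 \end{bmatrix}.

Expand along column 2 (it has 2 zeros):
  − (3) · M_12   where M_12 = det([-4 6 0; 7 3 -6; 7 -5 5]) = -402
  + (-2) · M_22   where M_22 = det([6 2 2; 7 3 -6; 7 -5 5]) = -356
det = (-1)·(3)·(-402) + (+1)·(-2)·(-356) = 1918

The determinant is 1918.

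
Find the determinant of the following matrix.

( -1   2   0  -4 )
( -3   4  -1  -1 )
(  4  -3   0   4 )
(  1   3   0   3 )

-55

Expand along column 3 (it has 3 zeros):
  − (-1) · M_23   where M_23 = det([-1 2 -4; 4 -3 4; 1 3 3]) = -55
det = (-1)·(-1)·(-55) = -55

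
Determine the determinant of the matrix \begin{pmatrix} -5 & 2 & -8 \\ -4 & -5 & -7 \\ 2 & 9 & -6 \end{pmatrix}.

-333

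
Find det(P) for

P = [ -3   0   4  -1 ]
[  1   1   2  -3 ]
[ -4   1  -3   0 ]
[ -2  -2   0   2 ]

det(P) = -84

Expand along row 1 (it has 1 zero):
  + (-3) · M_11   where M_11 = det([1 2 -3; 1 -3 0; -2 0 2]) = 8
  + (4) · M_13   where M_13 = det([1 1 -3; -4 1 0; -2 -2 2]) = -20
  − (-1) · M_14   where M_14 = det([1 1 2; -4 1 -3; -2 -2 0]) = 20
det = (+1)·(-3)·(8) + (+1)·(4)·(-20) + (-1)·(-1)·(20) = -84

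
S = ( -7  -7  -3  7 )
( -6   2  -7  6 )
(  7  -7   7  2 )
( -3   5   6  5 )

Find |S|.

Expand along row 1:
  + (-7) · M_11   where M_11 = det([2 -7 6; -7 7 2; 5 6 5]) = -731
  − (-7) · M_12   where M_12 = det([-6 -7 6; 7 7 2; -3 6 5]) = 527
  + (-3) · M_13   where M_13 = det([-6 2 6; 7 -7 2; -3 5 5]) = 272
  − (7) · M_14   where M_14 = det([-6 2 -7; 7 -7 7; -3 5 6]) = 238
det = (+1)·(-7)·(-731) + (-1)·(-7)·(527) + (+1)·(-3)·(272) + (-1)·(7)·(238) = 6324

|S| = 6324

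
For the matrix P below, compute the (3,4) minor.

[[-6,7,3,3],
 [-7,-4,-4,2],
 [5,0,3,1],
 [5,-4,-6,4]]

Delete row 3 and column 4; the remaining 3×3 submatrix is [-6 7 3; -7 -4 -4; 5 -4 -6].
Its determinant is -338.

The minor is -338.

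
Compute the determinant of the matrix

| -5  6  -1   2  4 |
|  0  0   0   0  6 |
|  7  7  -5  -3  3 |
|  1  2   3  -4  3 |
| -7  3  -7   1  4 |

The determinant is -16464.

Expand along row 2 (it has 4 zeros):
  − (6) · M_25   where M_25 = det([-5 6 -1 2; 7 7 -5 -3; 1 2 3 -4; -7 3 -7 1]) = 2744
det = (-1)·(6)·(2744) = -16464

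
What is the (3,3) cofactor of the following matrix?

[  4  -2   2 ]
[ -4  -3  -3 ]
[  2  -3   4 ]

Delete row 3 and column 3; the remaining 2×2 submatrix is [4 -2; -4 -3].
Its determinant is 4·(-3) − (-2)·(-4) = -20.
The cofactor carries sign (−1)^(3+3) = +1, so C_{3,3} = +(-20) = -20.

-20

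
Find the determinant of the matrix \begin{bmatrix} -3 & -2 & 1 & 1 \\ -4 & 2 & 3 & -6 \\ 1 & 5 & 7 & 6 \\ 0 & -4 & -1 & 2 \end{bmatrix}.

Expand along row 4 (it has 1 zero):
  + (-4) · M_42   where M_42 = det([-3 1 1; -4 3 -6; 1 7 6]) = -193
  − (-1) · M_43   where M_43 = det([-3 -2 1; -4 2 -6; 1 5 6]) = -184
  + (2) · M_44   where M_44 = det([-3 -2 1; -4 2 3; 1 5 7]) = -81
det = (+1)·(-4)·(-193) + (-1)·(-1)·(-184) + (+1)·(2)·(-81) = 426

The determinant is 426.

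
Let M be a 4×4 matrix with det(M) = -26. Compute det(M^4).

The determinant is 456976.

det(M^4) = (det M)^4 = (-26)^4 = 456976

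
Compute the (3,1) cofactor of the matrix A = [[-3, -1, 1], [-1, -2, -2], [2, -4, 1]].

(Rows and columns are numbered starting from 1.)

The cofactor is 4.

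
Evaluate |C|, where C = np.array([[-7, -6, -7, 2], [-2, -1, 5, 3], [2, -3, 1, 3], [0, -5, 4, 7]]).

Expand along row 4 (it has 1 zero):
  + (-5) · M_42   where M_42 = det([-7 -7 2; -2 5 3; 2 1 3]) = -192
  − (4) · M_43   where M_43 = det([-7 -6 2; -2 -1 3; 2 -3 3]) = -98
  + (7) · M_44   where M_44 = det([-7 -6 -7; -2 -1 5; 2 -3 1]) = -226
det = (+1)·(-5)·(-192) + (-1)·(4)·(-98) + (+1)·(7)·(-226) = -230

-230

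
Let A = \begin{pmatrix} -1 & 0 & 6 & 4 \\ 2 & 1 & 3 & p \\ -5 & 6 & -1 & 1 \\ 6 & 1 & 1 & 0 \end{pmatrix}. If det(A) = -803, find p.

Expanding along the row containing p, det(A) is linear in p: det(A) = (-253)·p + (462).
Set (-253)·p + (462) = -803  ⇒  (-253)·p = -1265  ⇒  p = 5.

p = 5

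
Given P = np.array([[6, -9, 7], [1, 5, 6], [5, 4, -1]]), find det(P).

Expand along row 1:
  + 6 · |5 6; 4 -1| = 6·(-5 − 24) = -174
  − (-9) · |1 6; 5 -1| = −(-9)·(-1 − 30) = -279
  + 7 · |1 5; 5 4| = 7·(4 − 25) = -147
Sum: (-174) + (-279) + (-147) = -600

det(P) = -600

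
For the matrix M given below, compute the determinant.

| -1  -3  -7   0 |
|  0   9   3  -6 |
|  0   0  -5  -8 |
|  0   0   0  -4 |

M is upper triangular, so det(M) is the product of the diagonal entries:
det = (-1) · (9) · (-5) · (-4) = -180

The determinant is -180.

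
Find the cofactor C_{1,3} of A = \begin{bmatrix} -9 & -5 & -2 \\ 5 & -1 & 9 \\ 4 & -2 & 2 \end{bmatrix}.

-6

Delete row 1 and column 3; the remaining 2×2 submatrix is [5 -1; 4 -2].
Its determinant is 5·(-2) − (-1)·4 = -6.
The cofactor carries sign (−1)^(1+3) = +1, so C_{1,3} = +(-6) = -6.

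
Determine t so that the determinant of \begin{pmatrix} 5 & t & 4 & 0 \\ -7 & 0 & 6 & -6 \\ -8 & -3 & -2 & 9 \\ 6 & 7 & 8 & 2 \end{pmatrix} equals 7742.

Expanding along the row containing t, det(M) is linear in t: det(M) = (-1264)·t + (5214).
Set (-1264)·t + (5214) = 7742  ⇒  (-1264)·t = 2528  ⇒  t = -2.

-2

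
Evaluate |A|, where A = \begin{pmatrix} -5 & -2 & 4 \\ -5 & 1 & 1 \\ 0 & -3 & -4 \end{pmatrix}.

105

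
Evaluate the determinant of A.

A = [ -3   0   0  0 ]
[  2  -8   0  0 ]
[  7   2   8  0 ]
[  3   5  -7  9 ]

1728

A is lower triangular, so det(A) is the product of the diagonal entries:
det = (-3) · (-8) · (8) · (9) = 1728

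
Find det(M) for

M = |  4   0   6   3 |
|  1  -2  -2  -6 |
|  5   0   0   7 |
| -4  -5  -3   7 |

Expand along row 3 (it has 2 zeros):
  + (5) · M_31   where M_31 = det([0 6 3; -2 -2 -6; -5 -3 7]) = 252
  − (7) · M_34   where M_34 = det([4 0 6; 1 -2 -2; -4 -5 -3]) = -94
det = (+1)·(5)·(252) + (-1)·(7)·(-94) = 1918

1918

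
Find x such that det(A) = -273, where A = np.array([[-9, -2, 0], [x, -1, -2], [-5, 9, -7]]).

2

Expanding along the row containing x, det(A) is linear in x: det(A) = (-14)·x + (-245).
Set (-14)·x + (-245) = -273  ⇒  (-14)·x = -28  ⇒  x = 2.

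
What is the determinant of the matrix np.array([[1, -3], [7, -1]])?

20

det = 1·(-1) − (-3)·7 = -1 − (-21) = 20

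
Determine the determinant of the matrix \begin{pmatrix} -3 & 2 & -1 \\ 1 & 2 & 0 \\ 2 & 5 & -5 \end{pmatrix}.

Expand along row 2:
  − 1 · |2 -1; 5 -5| = −1·(-10 − (-5)) = 5
  + 2 · |-3 -1; 2 -5| = 2·(15 − (-2)) = 34
Sum: (5) + (34) = 39

39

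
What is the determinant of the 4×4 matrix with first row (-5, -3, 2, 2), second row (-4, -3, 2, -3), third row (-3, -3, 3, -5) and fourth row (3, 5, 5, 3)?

-136

Expand along row 1:
  + (-5) · M_11   where M_11 = det([-3 2 -3; -3 3 -5; 5 5 3]) = -44
  − (-3) · M_12   where M_12 = det([-4 2 -3; -3 3 -5; 3 5 3]) = -76
  + (2) · M_13   where M_13 = det([-4 -3 -3; -3 -3 -5; 3 5 3]) = -28
  − (2) · M_14   where M_14 = det([-4 -3 2; -3 -3 3; 3 5 5]) = 36
det = (+1)·(-5)·(-44) + (-1)·(-3)·(-76) + (+1)·(2)·(-28) + (-1)·(2)·(36) = -136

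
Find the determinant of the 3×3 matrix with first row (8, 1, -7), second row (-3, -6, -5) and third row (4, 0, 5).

Expand along row 3:
  + 4 · |1 -7; -6 -5| = 4·(-5 − 42) = -188
  + 5 · |8 1; -3 -6| = 5·(-48 − (-3)) = -225
Sum: (-188) + (-225) = -413

-413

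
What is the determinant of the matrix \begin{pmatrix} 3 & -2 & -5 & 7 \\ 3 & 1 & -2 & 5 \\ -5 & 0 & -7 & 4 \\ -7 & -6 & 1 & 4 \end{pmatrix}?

-1428

Expand along row 3 (it has 1 zero):
  + (-5) · M_31   where M_31 = det([-2 -5 7; 1 -2 5; -6 1 4]) = 119
  + (-7) · M_33   where M_33 = det([3 -2 7; 3 1 5; -7 -6 4]) = 119
  − (4) · M_34   where M_34 = det([3 -2 -5; 3 1 -2; -7 -6 1]) = 0
det = (+1)·(-5)·(119) + (+1)·(-7)·(119) + (-1)·(4)·(0) = -1428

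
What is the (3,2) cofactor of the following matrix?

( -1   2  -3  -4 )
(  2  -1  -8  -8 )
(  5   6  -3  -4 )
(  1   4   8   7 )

38

Delete row 3 and column 2; the remaining 3×3 submatrix is [-1 -3 -4; 2 -8 -8; 1 8 7].
Its determinant is -38.
The cofactor carries sign (−1)^(3+2) = −1, so C_{3,2} = −(-38) = 38.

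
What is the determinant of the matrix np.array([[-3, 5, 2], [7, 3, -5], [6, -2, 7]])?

-492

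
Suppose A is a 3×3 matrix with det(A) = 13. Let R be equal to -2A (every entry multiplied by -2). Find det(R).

For a 3×3 matrix, det(-2A) = (-2)^3·det(A) = -8·det(A).
det(R) = (-8)·(13) = -104

The determinant is -104.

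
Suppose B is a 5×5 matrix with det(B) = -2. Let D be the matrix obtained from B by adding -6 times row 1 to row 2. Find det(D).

-2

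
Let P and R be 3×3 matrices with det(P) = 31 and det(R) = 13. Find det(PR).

det(PR) = det(P)·det(R) = (31)·(13) = 403

The determinant is 403.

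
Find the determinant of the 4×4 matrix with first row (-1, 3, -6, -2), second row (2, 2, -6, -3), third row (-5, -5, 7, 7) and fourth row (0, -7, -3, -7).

Expand along row 4 (it has 1 zero):
  + (-7) · M_42   where M_42 = det([-1 -6 -2; 2 -6 -3; -5 7 7]) = 47
  − (-3) · M_43   where M_43 = det([-1 3 -2; 2 2 -3; -5 -5 7]) = 4
  + (-7) · M_44   where M_44 = det([-1 3 -6; 2 2 -6; -5 -5 7]) = 64
det = (+1)·(-7)·(47) + (-1)·(-3)·(4) + (+1)·(-7)·(64) = -765

-765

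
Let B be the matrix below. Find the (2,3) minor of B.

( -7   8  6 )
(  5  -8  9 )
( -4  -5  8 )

67

Delete row 2 and column 3; the remaining 2×2 submatrix is [-7 8; -4 -5].
Its determinant is (-7)·(-5) − 8·(-4) = 67.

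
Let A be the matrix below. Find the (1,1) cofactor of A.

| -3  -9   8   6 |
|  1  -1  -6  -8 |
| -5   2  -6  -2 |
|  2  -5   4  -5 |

The cofactor is 18.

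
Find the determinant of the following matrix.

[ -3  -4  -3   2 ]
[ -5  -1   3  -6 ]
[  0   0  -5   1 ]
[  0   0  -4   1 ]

17

The matrix is block upper-triangular with a 2×2 block and a 2×2 block on the diagonal, so its determinant equals the product of the determinants of the diagonal blocks.
det of the 2×2 block = -17
det of the 2×2 block = -1
det = (-17)·(-1) = 17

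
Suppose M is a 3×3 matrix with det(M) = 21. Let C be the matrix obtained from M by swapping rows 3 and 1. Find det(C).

Swapping two rows multiplies the determinant by −1.
det(C) = (-1)·(21) = -21

-21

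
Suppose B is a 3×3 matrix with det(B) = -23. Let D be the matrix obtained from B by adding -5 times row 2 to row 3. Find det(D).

The determinant is -23.

Adding a multiple of one row to another leaves the determinant unchanged.
det(D) = (1)·(-23) = -23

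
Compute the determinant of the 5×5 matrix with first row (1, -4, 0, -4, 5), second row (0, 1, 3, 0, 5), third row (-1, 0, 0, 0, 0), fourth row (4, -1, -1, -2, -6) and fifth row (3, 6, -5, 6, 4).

Expand along row 3 (it has 4 zeros):
  + (-1) · M_31   where M_31 = det([-4 0 -4 5; 1 3 0 5; -1 -1 -2 -6; 6 -5 6 4]) = 454
det = (+1)·(-1)·(454) = -454

-454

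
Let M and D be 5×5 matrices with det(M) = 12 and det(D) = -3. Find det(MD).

det(MD) = det(M)·det(D) = (12)·(-3) = -36

|MD| = -36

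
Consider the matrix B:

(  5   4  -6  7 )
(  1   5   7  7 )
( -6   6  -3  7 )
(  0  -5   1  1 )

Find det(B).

Expand along row 4 (it has 1 zero):
  + (-5) · M_42   where M_42 = det([5 -6 7; 1 7 7; -6 -3 7]) = 917
  − (1) · M_43   where M_43 = det([5 4 7; 1 5 7; -6 6 7]) = 21
  + (1) · M_44   where M_44 = det([5 4 -6; 1 5 7; -6 6 -3]) = -657
det = (+1)·(-5)·(917) + (-1)·(1)·(21) + (+1)·(1)·(-657) = -5263

|B| = -5263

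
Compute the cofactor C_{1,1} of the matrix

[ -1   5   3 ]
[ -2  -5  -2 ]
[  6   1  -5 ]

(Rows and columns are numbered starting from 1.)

The cofactor is 27.

Delete row 1 and column 1; the remaining 2×2 submatrix is [-5 -2; 1 -5].
Its determinant is (-5)·(-5) − (-2)·1 = 27.
The cofactor carries sign (−1)^(1+1) = +1, so C_{1,1} = +(27) = 27.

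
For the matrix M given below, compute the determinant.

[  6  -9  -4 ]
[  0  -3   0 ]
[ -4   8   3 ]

|M| = -6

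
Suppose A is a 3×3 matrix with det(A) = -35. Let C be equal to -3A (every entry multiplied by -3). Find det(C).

For a 3×3 matrix, det(-3A) = (-3)^3·det(A) = -27·det(A).
det(C) = (-27)·(-35) = 945

det(C) = 945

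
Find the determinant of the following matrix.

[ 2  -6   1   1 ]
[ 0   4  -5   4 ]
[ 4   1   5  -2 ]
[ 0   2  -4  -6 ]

Expand along column 1 (it has 2 zeros):
  + (2) · M_11   where M_11 = det([4 -5 4; 1 5 -2; 2 -4 -6]) = -218
  + (4) · M_31   where M_31 = det([-6 1 1; 4 -5 4; 2 -4 -6]) = -250
det = (+1)·(2)·(-218) + (+1)·(4)·(-250) = -1436

-1436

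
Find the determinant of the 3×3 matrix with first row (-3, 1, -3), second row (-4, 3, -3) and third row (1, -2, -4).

Expand along column 1:
  + (-3) · |3 -3; -2 -4| = (-3)·(-12 − 6) = 54
  − (-4) · |1 -3; -2 -4| = −(-4)·(-4 − 6) = -40
  + 1 · |1 -3; 3 -3| = 1·(-3 − (-9)) = 6
Sum: (54) + (-40) + (6) = 20

20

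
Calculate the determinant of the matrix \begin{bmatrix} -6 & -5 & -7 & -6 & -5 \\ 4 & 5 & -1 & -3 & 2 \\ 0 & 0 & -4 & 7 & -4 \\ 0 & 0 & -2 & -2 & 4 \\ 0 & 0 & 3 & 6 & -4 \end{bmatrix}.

The matrix is block upper-triangular with a 2×2 block and a 3×3 block on the diagonal, so its determinant equals the product of the determinants of the diagonal blocks.
det of the 2×2 block = -10
det of the 3×3 block = 116
det = (-10)·(116) = -1160

The determinant is -1160.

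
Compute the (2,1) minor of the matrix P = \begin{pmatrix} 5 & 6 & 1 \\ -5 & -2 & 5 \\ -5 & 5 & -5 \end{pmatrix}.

-35

Delete row 2 and column 1; the remaining 2×2 submatrix is [6 1; 5 -5].
Its determinant is 6·(-5) − 1·5 = -35.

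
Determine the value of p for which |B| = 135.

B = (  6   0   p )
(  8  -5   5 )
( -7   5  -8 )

p = 9

Expanding along the column containing p, det(B) is linear in p: det(B) = (5)·p + (90).
Set (5)·p + (90) = 135  ⇒  (5)·p = 45  ⇒  p = 9.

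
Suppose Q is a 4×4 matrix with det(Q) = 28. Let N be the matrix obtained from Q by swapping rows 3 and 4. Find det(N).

The determinant is -28.

Swapping two rows multiplies the determinant by −1.
det(N) = (-1)·(28) = -28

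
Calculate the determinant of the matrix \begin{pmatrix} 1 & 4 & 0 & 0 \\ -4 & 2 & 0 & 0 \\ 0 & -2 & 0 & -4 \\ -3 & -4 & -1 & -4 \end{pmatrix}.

The matrix is block lower-triangular with a 2×2 block and a 2×2 block on the diagonal, so its determinant equals the product of the determinants of the diagonal blocks.
det of the 2×2 block = 18
det of the 2×2 block = -4
det = (18)·(-4) = -72

-72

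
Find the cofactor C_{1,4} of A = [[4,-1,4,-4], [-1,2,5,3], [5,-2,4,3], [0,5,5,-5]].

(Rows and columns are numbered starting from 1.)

Delete row 1 and column 4; the remaining 3×3 submatrix is [-1 2 5; 5 -2 4; 0 5 5].
Its determinant is 105.
The cofactor carries sign (−1)^(1+4) = −1, so C_{1,4} = −(105) = -105.

-105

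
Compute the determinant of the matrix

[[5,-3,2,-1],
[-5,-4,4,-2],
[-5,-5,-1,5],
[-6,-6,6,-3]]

Expand along row 1:
  + (5) · M_11   where M_11 = det([-4 4 -2; -5 -1 5; -6 6 -3]) = 0
  − (-3) · M_12   where M_12 = det([-5 4 -2; -5 -1 5; -6 6 -3]) = 27
  + (2) · M_13   where M_13 = det([-5 -4 -2; -5 -5 5; -6 -6 -3]) = -45
  − (-1) · M_14   where M_14 = det([-5 -4 4; -5 -5 -1; -6 -6 6]) = 36
det = (+1)·(5)·(0) + (-1)·(-3)·(27) + (+1)·(2)·(-45) + (-1)·(-1)·(36) = 27

27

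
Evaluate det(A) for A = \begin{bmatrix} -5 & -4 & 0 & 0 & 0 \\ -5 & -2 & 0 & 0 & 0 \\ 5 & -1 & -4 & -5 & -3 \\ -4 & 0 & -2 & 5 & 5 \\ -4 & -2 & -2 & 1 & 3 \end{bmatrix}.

|A| = 440

A is block lower-triangular with a 2×2 block and a 3×3 block on the diagonal, so its determinant equals the product of the determinants of the diagonal blocks.
det of the 2×2 block = -10
det of the 3×3 block = -44
det = (-10)·(-44) = 440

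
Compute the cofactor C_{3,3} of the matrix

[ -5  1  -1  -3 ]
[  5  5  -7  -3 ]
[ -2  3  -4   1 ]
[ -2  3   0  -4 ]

The cofactor is 6.

Delete row 3 and column 3; the remaining 3×3 submatrix is [-5 1 -3; 5 5 -3; -2 3 -4].
Its determinant is 6.
The cofactor carries sign (−1)^(3+3) = +1, so C_{3,3} = +(6) = 6.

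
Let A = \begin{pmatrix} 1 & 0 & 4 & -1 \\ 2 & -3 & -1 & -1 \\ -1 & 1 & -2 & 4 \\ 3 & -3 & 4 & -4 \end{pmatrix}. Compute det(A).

Expand along row 1 (it has 1 zero):
  + (1) · M_11   where M_11 = det([-3 -1 -1; 1 -2 4; -3 4 -4]) = 34
  + (4) · M_13   where M_13 = det([2 -3 -1; -1 1 4; 3 -3 -4]) = -8
  − (-1) · M_14   where M_14 = det([2 -3 -1; -1 1 -2; 3 -3 4]) = 2
det = (+1)·(1)·(34) + (+1)·(4)·(-8) + (-1)·(-1)·(2) = 4

4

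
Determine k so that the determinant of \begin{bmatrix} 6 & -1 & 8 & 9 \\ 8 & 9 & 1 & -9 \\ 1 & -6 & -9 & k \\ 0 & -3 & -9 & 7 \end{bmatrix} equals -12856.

k = -3

Expanding along the row containing k, det(M) is linear in k: det(M) = (732)·k + (-10660).
Set (732)·k + (-10660) = -12856  ⇒  (732)·k = -2196  ⇒  k = -3.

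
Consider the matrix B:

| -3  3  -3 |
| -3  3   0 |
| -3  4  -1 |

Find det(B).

9

Expand along row 2:
  − (-3) · |3 -3; 4 -1| = −(-3)·(-3 − (-12)) = 27
  + 3 · |-3 -3; -3 -1| = 3·(3 − 9) = -18
Sum: (27) + (-18) = 9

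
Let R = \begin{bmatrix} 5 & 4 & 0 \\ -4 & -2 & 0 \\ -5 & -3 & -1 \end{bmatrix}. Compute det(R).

Expand along column 3:
  + (-1) · |5 4; -4 -2| = (-1)·(-10 − (-16)) = -6

det(R) = -6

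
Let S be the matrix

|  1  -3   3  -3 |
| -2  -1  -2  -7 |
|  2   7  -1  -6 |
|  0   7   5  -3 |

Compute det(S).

The determinant is -1473.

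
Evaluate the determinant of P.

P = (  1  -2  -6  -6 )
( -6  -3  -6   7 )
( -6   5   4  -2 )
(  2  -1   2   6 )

Expand along row 1:
  + (1) · M_11   where M_11 = det([-3 -6 7; 5 4 -2; -1 2 6]) = 182
  − (-2) · M_12   where M_12 = det([-6 -6 7; -6 4 -2; 2 2 6]) = -500
  + (-6) · M_13   where M_13 = det([-6 -3 7; -6 5 -2; 2 -1 6]) = -292
  − (-6) · M_14   where M_14 = det([-6 -3 -6; -6 5 4; 2 -1 2]) = -120
det = (+1)·(1)·(182) + (-1)·(-2)·(-500) + (+1)·(-6)·(-292) + (-1)·(-6)·(-120) = 214

|P| = 214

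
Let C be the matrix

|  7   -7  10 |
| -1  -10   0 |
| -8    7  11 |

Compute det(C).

Expand along row 2:
  − (-1) · |-7 10; 7 11| = −(-1)·(-77 − 70) = -147
  + (-10) · |7 10; -8 11| = (-10)·(77 − (-80)) = -1570
Sum: (-147) + (-1570) = -1717

|C| = -1717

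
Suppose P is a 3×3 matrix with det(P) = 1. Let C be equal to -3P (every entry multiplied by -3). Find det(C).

-27

For a 3×3 matrix, det(-3P) = (-3)^3·det(P) = -27·det(P).
det(C) = (-27)·(1) = -27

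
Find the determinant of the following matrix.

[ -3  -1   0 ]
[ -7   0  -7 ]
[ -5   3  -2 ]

Expand along column 2:
  − (-1) · |-7 -7; -5 -2| = −(-1)·(14 − 35) = -21
  − 3 · |-3 0; -7 -7| = −3·(21 − 0) = -63
Sum: (-21) + (-63) = -84

The determinant is -84.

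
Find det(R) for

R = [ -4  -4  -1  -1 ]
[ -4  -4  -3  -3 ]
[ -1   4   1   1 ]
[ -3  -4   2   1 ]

The determinant is 40.

Expand along row 1:
  + (-4) · M_11   where M_11 = det([-4 -3 -3; 4 1 1; -4 2 1]) = -8
  − (-4) · M_12   where M_12 = det([-4 -3 -3; -1 1 1; -3 2 1]) = 7
  + (-1) · M_13   where M_13 = det([-4 -4 -3; -1 4 1; -3 -4 1]) = -72
  − (-1) · M_14   where M_14 = det([-4 -4 -3; -1 4 1; -3 -4 2]) = -92
det = (+1)·(-4)·(-8) + (-1)·(-4)·(7) + (+1)·(-1)·(-72) + (-1)·(-1)·(-92) = 40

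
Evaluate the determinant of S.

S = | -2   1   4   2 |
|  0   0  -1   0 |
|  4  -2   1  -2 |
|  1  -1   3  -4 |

-2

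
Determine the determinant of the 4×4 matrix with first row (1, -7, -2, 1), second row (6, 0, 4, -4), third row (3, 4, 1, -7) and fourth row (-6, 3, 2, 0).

Expand along row 2 (it has 1 zero):
  − (6) · M_21   where M_21 = det([-7 -2 1; 4 1 -7; 3 2 0]) = -51
  − (4) · M_23   where M_23 = det([1 -7 1; 3 4 -7; -6 3 0]) = -240
  + (-4) · M_24   where M_24 = det([1 -7 -2; 3 4 1; -6 3 2]) = 23
det = (-1)·(6)·(-51) + (-1)·(4)·(-240) + (+1)·(-4)·(23) = 1174

1174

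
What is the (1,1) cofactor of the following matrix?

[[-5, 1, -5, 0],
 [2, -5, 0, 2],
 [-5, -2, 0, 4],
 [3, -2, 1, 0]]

16

Delete row 1 and column 1; the remaining 3×3 submatrix is [-5 0 2; -2 0 4; -2 1 0].
Its determinant is 16.
The cofactor carries sign (−1)^(1+1) = +1, so C_{1,1} = +(16) = 16.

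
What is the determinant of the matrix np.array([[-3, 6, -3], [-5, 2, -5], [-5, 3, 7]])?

The determinant is 288.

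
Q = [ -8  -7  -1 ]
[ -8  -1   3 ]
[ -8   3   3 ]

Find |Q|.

|Q| = 128

Expand along row 1:
  + (-8) · |-1 3; 3 3| = (-8)·(-3 − 9) = 96
  − (-7) · |-8 3; -8 3| = −(-7)·(-24 − (-24)) = 0
  + (-1) · |-8 -1; -8 3| = (-1)·(-24 − 8) = 32
Sum: (96) + (0) + (32) = 128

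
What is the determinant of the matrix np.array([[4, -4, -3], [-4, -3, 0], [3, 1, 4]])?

Expand along row 2:
  − (-4) · |-4 -3; 1 4| = −(-4)·(-16 − (-3)) = -52
  + (-3) · |4 -3; 3 4| = (-3)·(16 − (-9)) = -75
Sum: (-52) + (-75) = -127

-127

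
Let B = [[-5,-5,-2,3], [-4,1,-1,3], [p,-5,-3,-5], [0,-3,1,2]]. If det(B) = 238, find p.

Expanding along the column containing p, det(B) is linear in p: det(B) = (41)·p + (-8).
Set (41)·p + (-8) = 238  ⇒  (41)·p = 246  ⇒  p = 6.

6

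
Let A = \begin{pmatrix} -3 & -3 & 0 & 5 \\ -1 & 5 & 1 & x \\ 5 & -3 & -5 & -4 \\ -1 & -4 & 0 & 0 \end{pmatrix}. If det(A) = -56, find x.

x = 2

Expanding along the row containing x, det(A) is linear in x: det(A) = (45)·x + (-146).
Set (45)·x + (-146) = -56  ⇒  (45)·x = 90  ⇒  x = 2.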